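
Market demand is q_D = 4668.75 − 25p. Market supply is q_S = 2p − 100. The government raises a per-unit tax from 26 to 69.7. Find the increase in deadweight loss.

In inverse form: demand p = 186.75 − 0.04q, supply p = 50 + 0.5q.
Competitive equilibrium: 186.75 − 0.04q = 50 + 0.5q → q* = 253.2407, p* = 176.6204.
For a per-unit tax t: Δq = t/0.54, so DWL = ½·t·(t/0.54) = t²/1.08.
At t = 26: DWL = 625.926. At t = 69.7: DWL = 4498.231.
Increase = 4498.231 − 625.926 = 3872.31.

3872.31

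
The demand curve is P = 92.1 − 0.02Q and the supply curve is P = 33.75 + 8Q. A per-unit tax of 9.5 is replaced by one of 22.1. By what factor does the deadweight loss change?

Competitive equilibrium: 92.1 − 0.02Q = 33.75 + 8Q → Q* = 7.2756, P* = 91.9545.
For a per-unit tax t: ΔQ = t/8.02, so DWL = ½·t·(t/8.02) = t²/16.04.
At t = 9.5: DWL = 5.627. At t = 22.1: DWL = 30.450.
Ratio = (22.1/9.5)² = 5.412.

5.412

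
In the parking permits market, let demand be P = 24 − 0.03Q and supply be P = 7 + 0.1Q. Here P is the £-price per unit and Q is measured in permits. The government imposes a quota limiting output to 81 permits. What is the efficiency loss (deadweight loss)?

£161

Competitive equilibrium: 24 − 0.03Q = 7 + 0.1Q → Q* = 130.7692, P* = 20.0769.
At Q = 81: demand price = 24 − 0.03·81 = 21.57; supply price = 7 + 0.1·81 = 15.1.
ΔQ = 130.7692 − 81 = 49.7692; wedge = 21.57 − 15.1 = 6.47.
DWL = ½ × 49.7692 × 6.47 = £161.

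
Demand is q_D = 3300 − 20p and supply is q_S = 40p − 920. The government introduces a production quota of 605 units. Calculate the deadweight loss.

In inverse form: demand p = 165 − 0.05q, supply p = 23 + 0.025q.
Competitive equilibrium: 165 − 0.05q = 23 + 0.025q → q* = 1893.3333, p* = 70.3333.
At q = 605: demand price = 165 − 0.05·605 = 134.75; supply price = 23 + 0.025·605 = 38.125.
Δq = 1893.3333 − 605 = 1288.3333; wedge = 134.75 − 38.125 = 96.625.
The triangle = ½ × 1288.3333 × 96.625 = 62242.60.

62242.60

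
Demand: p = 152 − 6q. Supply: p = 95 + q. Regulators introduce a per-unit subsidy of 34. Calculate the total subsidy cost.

Competitive equilibrium: 152 − 6q = 95 + q → q* = 8.1429, p* = 103.1429.
The subsidy lowers effective supply by 34: p = 61 + q.
New quantity: 152 − 6q = 61 + q → q' = 13.
Total subsidy cost = 34 × 13 = 442.

442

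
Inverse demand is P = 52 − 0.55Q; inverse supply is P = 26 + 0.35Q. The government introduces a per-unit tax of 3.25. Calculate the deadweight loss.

Competitive equilibrium: 52 − 0.55Q = 26 + 0.35Q → Q* = 28.8889, P* = 36.1111.
With the tax, the buyer price exceeds the seller price by 3.25: (52 − 0.55Q) − (26 + 0.35Q) = 3.25 → Q' = 25.2778.
ΔQ = 28.8889 − 25.2778 = 3.6111; the wedge equals the tax, 3.25.
Deadweight loss = ½ × 3.6111 × 3.25 = 5.87.

5.87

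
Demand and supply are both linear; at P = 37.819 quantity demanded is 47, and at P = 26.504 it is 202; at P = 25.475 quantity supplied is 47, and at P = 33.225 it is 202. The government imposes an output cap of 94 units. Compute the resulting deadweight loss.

Demand slope = (26.504 − 37.819)/(202 − 47) = −0.073, so P = 41.25 − 0.073Q.
Supply slope = (33.225 − 25.475)/(202 − 47) = 0.05, so P = 23.125 + 0.05Q.
Competitive equilibrium: 41.25 − 0.073Q = 23.125 + 0.05Q → Q* = 147.3577, P* = 30.4929.
At Q = 94: demand price = 41.25 − 0.073·94 = 34.388; supply price = 23.125 + 0.05·94 = 27.825.
ΔQ = 147.3577 − 94 = 53.3577; wedge = 34.388 − 27.825 = 6.563.
The triangle = ½ × 53.3577 × 6.563 = 175.09.

175.09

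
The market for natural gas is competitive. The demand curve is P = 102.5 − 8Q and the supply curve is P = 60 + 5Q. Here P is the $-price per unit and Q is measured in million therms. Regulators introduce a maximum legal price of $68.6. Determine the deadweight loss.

Competitive equilibrium: 102.5 − 8Q = 60 + 5Q → Q* = 3.2692, P* = 76.3462.
At the ceiling P = 68.6, quantity supplied = (68.6 − 60)/5 = 1.72.
Willingness to pay at Q' = 1.72: 102.5 − 8·1.72 = 88.74.
ΔQ = 3.2692 − 1.72 = 1.5492; wedge = 88.74 − 68.6 = 20.14.
The triangle = ½ × 1.5492 × 20.14 = $15.60 million.

$15.60 million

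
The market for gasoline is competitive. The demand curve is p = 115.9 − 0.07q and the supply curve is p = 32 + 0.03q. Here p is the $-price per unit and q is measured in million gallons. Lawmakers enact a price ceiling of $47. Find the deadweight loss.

Competitive equilibrium: 115.9 − 0.07q = 32 + 0.03q → q* = 839, p* = 57.17.
At the ceiling p = 47, quantity supplied = (47 − 32)/0.03 = 500.
Willingness to pay at q' = 500: 115.9 − 0.07·500 = 80.9.
Δq = 839 − 500 = 339; wedge = 80.9 − 47 = 33.9.
DWL = ½ × 339 × 33.9 = $5746.05 million.

$5746.05 million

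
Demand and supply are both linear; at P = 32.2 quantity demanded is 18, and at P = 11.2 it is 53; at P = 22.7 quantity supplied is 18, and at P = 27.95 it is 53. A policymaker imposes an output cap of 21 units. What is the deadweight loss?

35.04

Demand slope = (11.2 − 32.2)/(53 − 18) = −0.6, so P = 43 − 0.6Q.
Supply slope = (27.95 − 22.7)/(53 − 18) = 0.15, so P = 20 + 0.15Q.
Competitive equilibrium: 43 − 0.6Q = 20 + 0.15Q → Q* = 30.6667, P* = 24.6.
At Q = 21: demand price = 43 − 0.6·21 = 30.4; supply price = 20 + 0.15·21 = 23.15.
ΔQ = 30.6667 − 21 = 9.6667; wedge = 30.4 − 23.15 = 7.25.
DWL = ½ × 9.6667 × 7.25 = 35.04.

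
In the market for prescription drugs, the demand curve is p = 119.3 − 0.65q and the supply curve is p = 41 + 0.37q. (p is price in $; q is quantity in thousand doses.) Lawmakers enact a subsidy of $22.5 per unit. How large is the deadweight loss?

$248.16 thousand

Competitive equilibrium: 119.3 − 0.65q = 41 + 0.37q → q* = 76.7647, p* = 69.4029.
The subsidy lowers effective supply by 22.5: p = 18.5 + 0.37q.
New quantity: 119.3 − 0.65q = 18.5 + 0.37q → q' = 98.8235.
Overproduction Δq = 98.8235 − 76.7647 = 22.0588; wedge = subsidy = 22.5.
Welfare loss = ½ × 22.0588 × 22.5 = $248.16 thousand.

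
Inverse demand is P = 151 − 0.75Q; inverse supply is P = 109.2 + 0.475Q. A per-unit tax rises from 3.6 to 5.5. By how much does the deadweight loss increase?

7.06

Competitive equilibrium: 151 − 0.75Q = 109.2 + 0.475Q → Q* = 34.1224, P* = 125.4082.
For a per-unit tax t: ΔQ = t/1.225, so DWL = ½·t·(t/1.225) = t²/2.45.
At t = 3.6: DWL = 5.29. At t = 5.5: DWL = 12.347.
Increase = 12.347 − 5.29 = 7.06.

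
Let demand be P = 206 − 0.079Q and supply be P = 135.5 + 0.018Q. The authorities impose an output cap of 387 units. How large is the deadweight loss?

Competitive equilibrium: 206 − 0.079Q = 135.5 + 0.018Q → Q* = 726.8041, P* = 148.5825.
At Q = 387: demand price = 206 − 0.079·387 = 175.427; supply price = 135.5 + 0.018·387 = 142.466.
ΔQ = 726.8041 − 387 = 339.8041; wedge = 175.427 − 142.466 = 32.961.
Welfare loss = ½ × 339.8041 × 32.961 = 5600.14.

5600.14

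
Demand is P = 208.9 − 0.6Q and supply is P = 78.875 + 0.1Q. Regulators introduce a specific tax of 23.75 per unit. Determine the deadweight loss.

Competitive equilibrium: 208.9 − 0.6Q = 78.875 + 0.1Q → Q* = 185.75, P* = 97.45.
With the tax, the buyer price exceeds the seller price by 23.75: (208.9 − 0.6Q) − (78.875 + 0.1Q) = 23.75 → Q' = 151.8214.
ΔQ = 185.75 − 151.8214 = 33.9286; the wedge equals the tax, 23.75.
DWL = ½ × 33.9286 × 23.75 = 402.90.

402.90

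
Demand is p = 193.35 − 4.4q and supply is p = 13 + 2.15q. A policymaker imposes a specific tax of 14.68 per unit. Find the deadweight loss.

16.45

Competitive equilibrium: 193.35 − 4.4q = 13 + 2.15q → q* = 27.5344, p* = 72.1989.
With the tax, the buyer price exceeds the seller price by 14.68: (193.35 − 4.4q) − (13 + 2.15q) = 14.68 → q' = 25.2931.
Δq = 27.5344 − 25.2931 = 2.2413; the wedge equals the tax, 14.68.
Welfare loss = ½ × 2.2413 × 14.68 = 16.45.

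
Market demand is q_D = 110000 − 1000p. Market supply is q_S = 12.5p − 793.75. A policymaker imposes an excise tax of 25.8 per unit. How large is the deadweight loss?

4108.89

In inverse form: demand p = 110 − 0.001q, supply p = 63.5 + 0.08q.
Competitive equilibrium: 110 − 0.001q = 63.5 + 0.08q → q* = 574.0741, p* = 109.4259.
With the tax, the buyer price exceeds the seller price by 25.8: (110 − 0.001q) − (63.5 + 0.08q) = 25.8 → q' = 255.5556.
Δq = 574.0741 − 255.5556 = 318.5185; the wedge equals the tax, 25.8.
The triangle = ½ × 318.5185 × 25.8 = 4108.89.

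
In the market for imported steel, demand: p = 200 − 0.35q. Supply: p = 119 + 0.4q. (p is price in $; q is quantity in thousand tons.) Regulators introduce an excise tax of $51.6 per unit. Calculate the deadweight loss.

$1775.04 thousand

Competitive equilibrium: 200 − 0.35q = 119 + 0.4q → q* = 108, p* = 162.2.
With the tax, the buyer price exceeds the seller price by 51.6: (200 − 0.35q) − (119 + 0.4q) = 51.6 → q' = 39.2.
Δq = 108 − 39.2 = 68.8; the wedge equals the tax, 51.6.
The triangle = ½ × 68.8 × 51.6 = $1775.04 thousand.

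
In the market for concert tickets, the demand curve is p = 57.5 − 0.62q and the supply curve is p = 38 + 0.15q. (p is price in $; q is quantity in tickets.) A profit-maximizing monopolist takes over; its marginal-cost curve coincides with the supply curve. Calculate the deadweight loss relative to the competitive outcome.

Competitive equilibrium: 57.5 − 0.62q = 38 + 0.15q → q* = 25.3247, p* = 41.7987.
Marginal revenue: MR = 57.5 − 1.24q. Set MR = MC: 57.5 − 1.24q = 38 + 0.15q → q_m = 14.0288.
Price p_m = 57.5 − 0.62·14.0288 = 48.8021; MC(q_m) = 38 + 0.15·14.0288 = 40.1043.
Competitive q* = 25.3247, so Δq = 11.2959; wedge = 48.8021 − 40.1043 = 8.6978.
Deadweight loss = ½ × 11.2959 × 8.6978 = $49.12.

$49.12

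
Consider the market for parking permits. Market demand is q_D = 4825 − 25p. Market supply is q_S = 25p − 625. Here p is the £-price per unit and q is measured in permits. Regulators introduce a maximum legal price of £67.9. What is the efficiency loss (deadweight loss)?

£42230.25

In inverse form: demand p = 193 − 0.04q, supply p = 25 + 0.04q.
Competitive equilibrium: 193 − 0.04q = 25 + 0.04q → q* = 2100, p* = 109.
At the ceiling p = 67.9, quantity supplied = (67.9 − 25)/0.04 = 1072.5.
Willingness to pay at q' = 1072.5: 193 − 0.04·1072.5 = 150.1.
Δq = 2100 − 1072.5 = 1027.5; wedge = 150.1 − 67.9 = 82.2.
The triangle = ½ × 1027.5 × 82.2 = £42230.25.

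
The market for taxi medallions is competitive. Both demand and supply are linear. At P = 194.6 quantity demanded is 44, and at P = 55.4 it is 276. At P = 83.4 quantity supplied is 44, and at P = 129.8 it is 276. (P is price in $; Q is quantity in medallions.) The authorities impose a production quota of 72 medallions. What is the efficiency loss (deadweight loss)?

Demand slope = (55.4 − 194.6)/(276 − 44) = −0.6, so P = 221 − 0.6Q.
Supply slope = (129.8 − 83.4)/(276 − 44) = 0.2, so P = 74.6 + 0.2Q.
Competitive equilibrium: 221 − 0.6Q = 74.6 + 0.2Q → Q* = 183, P* = 111.2.
At Q = 72: demand price = 221 − 0.6·72 = 177.8; supply price = 74.6 + 0.2·72 = 89.
ΔQ = 183 − 72 = 111; wedge = 177.8 − 89 = 88.8.
Welfare loss = ½ × 111 × 88.8 = $4928.40.

$4928.40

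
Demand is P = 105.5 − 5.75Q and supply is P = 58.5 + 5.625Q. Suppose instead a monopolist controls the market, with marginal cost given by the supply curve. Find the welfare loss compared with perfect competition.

Competitive equilibrium: 105.5 − 5.75Q = 58.5 + 5.625Q → Q* = 4.1319, P* = 81.7418.
Marginal revenue: MR = 105.5 − 11.5Q. Set MR = MC: 105.5 − 11.5Q = 58.5 + 5.625Q → Q_m = 2.7445.
Price P_m = 105.5 − 5.75·2.7445 = 89.7191; MC(Q_m) = 58.5 + 5.625·2.7445 = 73.9378.
Competitive Q* = 4.1319, so ΔQ = 1.3874; wedge = 89.7191 − 73.9378 = 15.7813.
DWL = ½ × 1.3874 × 15.7813 = 10.95.

10.95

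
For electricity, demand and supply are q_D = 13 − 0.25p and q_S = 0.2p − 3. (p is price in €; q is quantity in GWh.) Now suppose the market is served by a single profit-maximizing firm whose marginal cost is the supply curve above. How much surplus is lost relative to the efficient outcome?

€7.20

In inverse form: demand p = 52 − 4q, supply p = 15 + 5q.
Competitive equilibrium: 52 − 4q = 15 + 5q → q* = 4.1111, p* = 35.5556.
Marginal revenue: MR = 52 − 8q. Set MR = MC: 52 − 8q = 15 + 5q → q_m = 2.8462.
Price p_m = 52 − 4·2.8462 = 40.6152; MC(q_m) = 15 + 5·2.8462 = 29.231.
Competitive q* = 4.1111, so Δq = 1.2649; wedge = 40.6152 − 29.231 = 11.3842.
Deadweight loss = ½ × 1.2649 × 11.3842 = €7.20.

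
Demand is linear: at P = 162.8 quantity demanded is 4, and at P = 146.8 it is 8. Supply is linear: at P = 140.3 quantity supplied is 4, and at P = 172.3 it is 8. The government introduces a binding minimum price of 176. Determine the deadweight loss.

160.68

Demand slope = (146.8 − 162.8)/(8 − 4) = −4, so P = 178.8 − 4Q.
Supply slope = (172.3 − 140.3)/(8 − 4) = 8, so P = 108.3 + 8Q.
Competitive equilibrium: 178.8 − 4Q = 108.3 + 8Q → Q* = 5.875, P* = 155.3.
At the floor P = 176, quantity demanded = (178.8 − 176)/4 = 0.7.
Sellers' marginal cost at Q' = 0.7: 108.3 + 8·0.7 = 113.9.
ΔQ = 5.875 − 0.7 = 5.175; wedge = 176 − 113.9 = 62.1.
The triangle = ½ × 5.175 × 62.1 = 160.68.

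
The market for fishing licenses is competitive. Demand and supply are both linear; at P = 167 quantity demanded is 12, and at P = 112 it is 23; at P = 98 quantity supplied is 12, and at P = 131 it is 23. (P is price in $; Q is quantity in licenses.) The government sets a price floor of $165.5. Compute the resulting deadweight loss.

$277.22

Demand slope = (112 − 167)/(23 − 12) = −5, so P = 227 − 5Q.
Supply slope = (131 − 98)/(23 − 12) = 3, so P = 62 + 3Q.
Competitive equilibrium: 227 − 5Q = 62 + 3Q → Q* = 20.625, P* = 123.875.
At the floor P = 165.5, quantity demanded = (227 − 165.5)/5 = 12.3.
Sellers' marginal cost at Q' = 12.3: 62 + 3·12.3 = 98.9.
ΔQ = 20.625 − 12.3 = 8.325; wedge = 165.5 − 98.9 = 66.6.
Welfare loss = ½ × 8.325 × 66.6 = $277.22.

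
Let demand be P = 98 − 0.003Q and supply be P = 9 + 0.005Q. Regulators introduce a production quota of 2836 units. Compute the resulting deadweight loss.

274830.084

Competitive equilibrium: 98 − 0.003Q = 9 + 0.005Q → Q* = 11125, P* = 64.625.
At Q = 2836: demand price = 98 − 0.003·2836 = 89.492; supply price = 9 + 0.005·2836 = 23.18.
ΔQ = 11125 − 2836 = 8289; wedge = 89.492 − 23.18 = 66.312.
Deadweight loss = ½ × 8289 × 66.312 = 274830.084.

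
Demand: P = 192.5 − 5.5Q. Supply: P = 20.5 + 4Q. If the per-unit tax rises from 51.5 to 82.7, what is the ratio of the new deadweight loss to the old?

2.579

Competitive equilibrium: 192.5 − 5.5Q = 20.5 + 4Q → Q* = 18.1053, P* = 92.9211.
For a per-unit tax t: ΔQ = t/9.5, so DWL = ½·t·(t/9.5) = t²/19.
At t = 51.5: DWL = 139.592. At t = 82.7: DWL = 359.963.
Ratio = (82.7/51.5)² = 2.579.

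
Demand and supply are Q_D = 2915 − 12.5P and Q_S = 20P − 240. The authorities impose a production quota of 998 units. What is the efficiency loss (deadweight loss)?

32172.81

In inverse form: demand P = 233.2 − 0.08Q, supply P = 12 + 0.05Q.
Competitive equilibrium: 233.2 − 0.08Q = 12 + 0.05Q → Q* = 1701.53846, P* = 97.07692.
At Q = 998: demand price = 233.2 − 0.08·998 = 153.36; supply price = 12 + 0.05·998 = 61.9.
ΔQ = 1701.53846 − 998 = 703.53846; wedge = 153.36 − 61.9 = 91.46.
Welfare loss = ½ × 703.53846 × 91.46 = 32172.81.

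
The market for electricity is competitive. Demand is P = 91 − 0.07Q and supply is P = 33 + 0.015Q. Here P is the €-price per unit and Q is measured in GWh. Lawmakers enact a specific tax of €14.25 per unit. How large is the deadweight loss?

Competitive equilibrium: 91 − 0.07Q = 33 + 0.015Q → Q* = 682.35294, P* = 43.23529.
With the tax, the buyer price exceeds the seller price by 14.25: (91 − 0.07Q) − (33 + 0.015Q) = 14.25 → Q' = 514.70588.
ΔQ = 682.35294 − 514.70588 = 167.64706; the wedge equals the tax, 14.25.
The triangle = ½ × 167.64706 × 14.25 = €1194.49.

€1194.49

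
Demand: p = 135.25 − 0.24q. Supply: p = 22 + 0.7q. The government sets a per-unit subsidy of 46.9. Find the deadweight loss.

1170.01

Competitive equilibrium: 135.25 − 0.24q = 22 + 0.7q → q* = 120.47872, p* = 106.33511.
The subsidy lowers effective supply by 46.9: p = 0.7q − 24.9.
New quantity: 135.25 − 0.24q = 0.7q − 24.9 → q' = 170.37234.
Overproduction Δq = 170.37234 − 120.47872 = 49.89362; wedge = subsidy = 46.9.
Welfare loss = ½ × 49.89362 × 46.9 = 1170.01.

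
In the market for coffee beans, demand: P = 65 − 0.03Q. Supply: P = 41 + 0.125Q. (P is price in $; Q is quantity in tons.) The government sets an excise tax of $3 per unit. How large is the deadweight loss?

$29.03

Competitive equilibrium: 65 − 0.03Q = 41 + 0.125Q → Q* = 154.8387, P* = 60.3548.
With the tax, the buyer price exceeds the seller price by 3: (65 − 0.03Q) − (41 + 0.125Q) = 3 → Q' = 135.4839.
ΔQ = 154.8387 − 135.4839 = 19.3548; the wedge equals the tax, 3.
DWL = ½ × 19.3548 × 3 = $29.03.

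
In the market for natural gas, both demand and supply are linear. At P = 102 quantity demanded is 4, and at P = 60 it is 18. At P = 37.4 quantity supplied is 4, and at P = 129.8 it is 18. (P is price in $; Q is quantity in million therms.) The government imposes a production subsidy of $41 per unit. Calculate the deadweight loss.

Demand slope = (60 − 102)/(18 − 4) = −3, so P = 114 − 3Q.
Supply slope = (129.8 − 37.4)/(18 − 4) = 6.6, so P = 11 + 6.6Q.
Competitive equilibrium: 114 − 3Q = 11 + 6.6Q → Q* = 10.7292, P* = 81.8125.
The subsidy lowers effective supply by 41: P = 6.6Q − 30.
New quantity: 114 − 3Q = 6.6Q − 30 → Q' = 15.
Overproduction ΔQ = 15 − 10.7292 = 4.2708; wedge = subsidy = 41.
DWL = ½ × 4.2708 × 41 = $87.55 million.

$87.55 million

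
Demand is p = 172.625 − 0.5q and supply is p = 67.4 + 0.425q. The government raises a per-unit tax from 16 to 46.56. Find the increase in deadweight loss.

Competitive equilibrium: 172.625 − 0.5q = 67.4 + 0.425q → q* = 113.7568, p* = 115.7466.
For a per-unit tax t: Δq = t/0.925, so DWL = ½·t·(t/0.925) = t²/1.85.
At t = 16: DWL = 138.378. At t = 46.56: DWL = 1171.802.
Increase = 1171.802 − 138.378 = 1033.42.

1033.42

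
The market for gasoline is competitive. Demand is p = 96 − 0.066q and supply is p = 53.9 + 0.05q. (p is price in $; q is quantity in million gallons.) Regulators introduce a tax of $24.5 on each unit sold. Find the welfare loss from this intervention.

Competitive equilibrium: 96 − 0.066q = 53.9 + 0.05q → q* = 362.931, p* = 72.0466.
With the tax, the buyer price exceeds the seller price by 24.5: (96 − 0.066q) − (53.9 + 0.05q) = 24.5 → q' = 151.7241.
Δq = 362.931 − 151.7241 = 211.2069; the wedge equals the tax, 24.5.
DWL = ½ × 211.2069 × 24.5 = $2587.28 million.

$2587.28 million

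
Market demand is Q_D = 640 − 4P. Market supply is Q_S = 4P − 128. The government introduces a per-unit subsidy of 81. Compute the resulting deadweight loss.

In inverse form: demand P = 160 − 0.25Q, supply P = 32 + 0.25Q.
Competitive equilibrium: 160 − 0.25Q = 32 + 0.25Q → Q* = 256, P* = 96.
The subsidy lowers effective supply by 81: P = 0.25Q − 49.
New quantity: 160 − 0.25Q = 0.25Q − 49 → Q' = 418.
Overproduction ΔQ = 418 − 256 = 162; wedge = subsidy = 81.
The triangle = ½ × 162 × 81 = 6561.

6561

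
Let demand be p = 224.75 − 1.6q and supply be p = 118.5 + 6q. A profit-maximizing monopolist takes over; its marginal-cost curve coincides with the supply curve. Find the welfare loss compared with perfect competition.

22.46

Competitive equilibrium: 224.75 − 1.6q = 118.5 + 6q → q* = 13.9803, p* = 202.3816.
Marginal revenue: MR = 224.75 − 3.2q. Set MR = MC: 224.75 − 3.2q = 118.5 + 6q → q_m = 11.5489.
Price p_m = 224.75 − 1.6·11.5489 = 206.2718; MC(q_m) = 118.5 + 6·11.5489 = 187.7934.
Competitive q* = 13.9803, so Δq = 2.4314; wedge = 206.2718 − 187.7934 = 18.4784.
The triangle = ½ × 2.4314 × 18.4784 = 22.46.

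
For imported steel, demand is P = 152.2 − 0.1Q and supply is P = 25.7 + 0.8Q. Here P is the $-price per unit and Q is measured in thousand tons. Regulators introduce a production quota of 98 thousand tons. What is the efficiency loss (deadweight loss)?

Competitive equilibrium: 152.2 − 0.1Q = 25.7 + 0.8Q → Q* = 140.5556, P* = 138.1444.
At Q = 98: demand price = 152.2 − 0.1·98 = 142.4; supply price = 25.7 + 0.8·98 = 104.1.
ΔQ = 140.5556 − 98 = 42.5556; wedge = 142.4 − 104.1 = 38.3.
The triangle = ½ × 42.5556 × 38.3 = $814.94 thousand.

$814.94 thousand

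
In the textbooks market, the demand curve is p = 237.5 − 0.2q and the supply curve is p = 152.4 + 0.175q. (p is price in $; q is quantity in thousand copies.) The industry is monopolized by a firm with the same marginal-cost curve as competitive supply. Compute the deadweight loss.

Competitive equilibrium: 237.5 − 0.2q = 152.4 + 0.175q → q* = 226.9333, p* = 192.1133.
Marginal revenue: MR = 237.5 − 0.4q. Set MR = MC: 237.5 − 0.4q = 152.4 + 0.175q → q_m = 148.
Price p_m = 237.5 − 0.2·148 = 207.9; MC(q_m) = 152.4 + 0.175·148 = 178.3.
Competitive q* = 226.9333, so Δq = 78.9333; wedge = 207.9 − 178.3 = 29.6.
Welfare loss = ½ × 78.9333 × 29.6 = $1168.21 thousand.

$1168.21 thousand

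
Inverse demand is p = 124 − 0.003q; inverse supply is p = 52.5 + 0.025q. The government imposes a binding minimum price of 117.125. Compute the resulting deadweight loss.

960.32

Competitive equilibrium: 124 − 0.003q = 52.5 + 0.025q → q* = 2553.57143, p* = 116.33929.
At the floor p = 117.125, quantity demanded = (124 − 117.125)/0.003 = 2291.66667.
Sellers' marginal cost at q' = 2291.66667: 52.5 + 0.025·2291.66667 = 109.79167.
Δq = 2553.57143 − 2291.66667 = 261.90476; wedge = 117.125 − 109.79167 = 7.33333.
The triangle = ½ × 261.90476 × 7.33333 = 960.32.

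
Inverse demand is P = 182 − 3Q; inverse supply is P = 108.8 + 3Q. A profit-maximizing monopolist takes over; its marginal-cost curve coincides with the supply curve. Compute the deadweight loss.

49.61

Competitive equilibrium: 182 − 3Q = 108.8 + 3Q → Q* = 12.2, P* = 145.4.
Marginal revenue: MR = 182 − 6Q. Set MR = MC: 182 − 6Q = 108.8 + 3Q → Q_m = 8.1333.
Price P_m = 182 − 3·8.1333 = 157.6001; MC(Q_m) = 108.8 + 3·8.1333 = 133.1999.
Competitive Q* = 12.2, so ΔQ = 4.0667; wedge = 157.6001 − 133.1999 = 24.4002.
Welfare loss = ½ × 4.0667 × 24.4002 = 49.61.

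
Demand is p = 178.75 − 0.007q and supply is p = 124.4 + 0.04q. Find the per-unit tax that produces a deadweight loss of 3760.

18.8

Competitive equilibrium: 178.75 − 0.007q = 124.4 + 0.04q → q* = 1156.383, p* = 170.6553.
A tax t gives Δq = t/0.047 and wedge t, so DWL = t²/0.094.
t²/0.094 = 3760 → t² = 353.44 → t = 18.8.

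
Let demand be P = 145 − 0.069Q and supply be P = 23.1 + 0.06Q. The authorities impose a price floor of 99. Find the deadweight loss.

4995.39

Competitive equilibrium: 145 − 0.069Q = 23.1 + 0.06Q → Q* = 944.9612, P* = 79.7977.
At the floor P = 99, quantity demanded = (145 − 99)/0.069 = 666.6667.
Sellers' marginal cost at Q' = 666.6667: 23.1 + 0.06·666.6667 = 63.1.
ΔQ = 944.9612 − 666.6667 = 278.2945; wedge = 99 − 63.1 = 35.9.
Welfare loss = ½ × 278.2945 × 35.9 = 4995.39.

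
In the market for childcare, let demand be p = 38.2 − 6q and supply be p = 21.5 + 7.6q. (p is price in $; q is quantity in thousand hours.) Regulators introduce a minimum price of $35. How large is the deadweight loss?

$3.28 thousand

Competitive equilibrium: 38.2 − 6q = 21.5 + 7.6q → q* = 1.2279, p* = 30.8324.
At the floor p = 35, quantity demanded = (38.2 − 35)/6 = 0.5333.
Sellers' marginal cost at q' = 0.5333: 21.5 + 7.6·0.5333 = 25.5531.
Δq = 1.2279 − 0.5333 = 0.6946; wedge = 35 − 25.5531 = 9.4469.
Deadweight loss = ½ × 0.6946 × 9.4469 = $3.28 thousand.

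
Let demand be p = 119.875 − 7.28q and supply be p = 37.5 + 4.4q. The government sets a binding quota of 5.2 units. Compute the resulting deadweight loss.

20.04

Competitive equilibrium: 119.875 − 7.28q = 37.5 + 4.4q → q* = 7.05265, p* = 68.53168.
At q = 5.2: demand price = 119.875 − 7.28·5.2 = 82.019; supply price = 37.5 + 4.4·5.2 = 60.38.
Δq = 7.05265 − 5.2 = 1.85265; wedge = 82.019 − 60.38 = 21.639.
Deadweight loss = ½ × 1.85265 × 21.639 = 20.04.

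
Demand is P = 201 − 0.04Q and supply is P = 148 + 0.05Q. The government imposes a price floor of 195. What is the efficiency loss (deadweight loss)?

Competitive equilibrium: 201 − 0.04Q = 148 + 0.05Q → Q* = 588.8889, P* = 177.4444.
At the floor P = 195, quantity demanded = (201 − 195)/0.04 = 150.
Sellers' marginal cost at Q' = 150: 148 + 0.05·150 = 155.5.
ΔQ = 588.8889 − 150 = 438.8889; wedge = 195 − 155.5 = 39.5.
Deadweight loss = ½ × 438.8889 × 39.5 = 8668.06.

8668.06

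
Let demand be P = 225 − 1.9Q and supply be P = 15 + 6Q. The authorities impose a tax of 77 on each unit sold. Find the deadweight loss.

Competitive equilibrium: 225 − 1.9Q = 15 + 6Q → Q* = 26.58228, P* = 174.49367.
With the tax, the buyer price exceeds the seller price by 77: (225 − 1.9Q) − (15 + 6Q) = 77 → Q' = 16.83544.
ΔQ = 26.58228 − 16.83544 = 9.74684; the wedge equals the tax, 77.
Welfare loss = ½ × 9.74684 × 77 = 375.25.

375.25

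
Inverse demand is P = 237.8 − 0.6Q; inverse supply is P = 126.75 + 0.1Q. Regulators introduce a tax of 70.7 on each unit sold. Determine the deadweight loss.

3570.35

Competitive equilibrium: 237.8 − 0.6Q = 126.75 + 0.1Q → Q* = 158.6429, P* = 142.6143.
With the tax, the buyer price exceeds the seller price by 70.7: (237.8 − 0.6Q) − (126.75 + 0.1Q) = 70.7 → Q' = 57.6429.
ΔQ = 158.6429 − 57.6429 = 101; the wedge equals the tax, 70.7.
DWL = ½ × 101 × 70.7 = 3570.35.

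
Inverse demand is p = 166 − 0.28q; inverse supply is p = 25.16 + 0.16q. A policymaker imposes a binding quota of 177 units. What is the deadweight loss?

Competitive equilibrium: 166 − 0.28q = 25.16 + 0.16q → q* = 320.0909, p* = 76.3745.
At q = 177: demand price = 166 − 0.28·177 = 116.44; supply price = 25.16 + 0.16·177 = 53.48.
Δq = 320.0909 − 177 = 143.0909; wedge = 116.44 − 53.48 = 62.96.
The triangle = ½ × 143.0909 × 62.96 = 4504.50.

4504.50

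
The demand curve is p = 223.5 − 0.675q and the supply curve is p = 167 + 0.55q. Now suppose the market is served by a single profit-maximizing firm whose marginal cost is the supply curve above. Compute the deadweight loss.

Competitive equilibrium: 223.5 − 0.675q = 167 + 0.55q → q* = 46.1224, p* = 192.3673.
Marginal revenue: MR = 223.5 − 1.35q. Set MR = MC: 223.5 − 1.35q = 167 + 0.55q → q_m = 29.7368.
Price p_m = 223.5 − 0.675·29.7368 = 203.4277; MC(q_m) = 167 + 0.55·29.7368 = 183.3552.
Competitive q* = 46.1224, so Δq = 16.3856; wedge = 203.4277 − 183.3552 = 20.0725.
Welfare loss = ½ × 16.3856 × 20.0725 = 164.45.

164.45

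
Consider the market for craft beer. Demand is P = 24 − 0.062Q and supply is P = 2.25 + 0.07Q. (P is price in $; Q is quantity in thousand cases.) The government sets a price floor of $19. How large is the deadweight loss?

$467.11 thousand

Competitive equilibrium: 24 − 0.062Q = 2.25 + 0.07Q → Q* = 164.7727, P* = 13.7841.
At the floor P = 19, quantity demanded = (24 − 19)/0.062 = 80.6452.
Sellers' marginal cost at Q' = 80.6452: 2.25 + 0.07·80.6452 = 7.8952.
ΔQ = 164.7727 − 80.6452 = 84.1275; wedge = 19 − 7.8952 = 11.1048.
Welfare loss = ½ × 84.1275 × 11.1048 = $467.11 thousand.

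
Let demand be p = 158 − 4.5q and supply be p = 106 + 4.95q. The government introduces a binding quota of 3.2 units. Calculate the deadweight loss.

Competitive equilibrium: 158 − 4.5q = 106 + 4.95q → q* = 5.5026, p* = 133.2381.
At q = 3.2: demand price = 158 − 4.5·3.2 = 143.6; supply price = 106 + 4.95·3.2 = 121.84.
Δq = 5.5026 − 3.2 = 2.3026; wedge = 143.6 − 121.84 = 21.76.
DWL = ½ × 2.3026 × 21.76 = 25.05.

25.05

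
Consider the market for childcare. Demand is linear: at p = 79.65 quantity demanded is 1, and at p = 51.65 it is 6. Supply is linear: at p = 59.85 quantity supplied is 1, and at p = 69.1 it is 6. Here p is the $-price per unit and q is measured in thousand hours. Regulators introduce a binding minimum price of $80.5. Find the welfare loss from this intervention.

Demand slope = (51.65 − 79.65)/(6 − 1) = −5.6, so p = 85.25 − 5.6q.
Supply slope = (69.1 − 59.85)/(6 − 1) = 1.85, so p = 58 + 1.85q.
Competitive equilibrium: 85.25 − 5.6q = 58 + 1.85q → q* = 3.6577, p* = 64.7668.
At the floor p = 80.5, quantity demanded = (85.25 − 80.5)/5.6 = 0.8482.
Sellers' marginal cost at q' = 0.8482: 58 + 1.85·0.8482 = 59.5692.
Δq = 3.6577 − 0.8482 = 2.8095; wedge = 80.5 − 59.5692 = 20.9308.
The triangle = ½ × 2.8095 × 20.9308 = $29.40 thousand.

$29.40 thousand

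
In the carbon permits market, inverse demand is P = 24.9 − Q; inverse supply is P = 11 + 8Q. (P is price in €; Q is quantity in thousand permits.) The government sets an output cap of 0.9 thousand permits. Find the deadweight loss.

€1.87 thousand

Competitive equilibrium: 24.9 − Q = 11 + 8Q → Q* = 1.5444, P* = 23.3556.
At Q = 0.9: demand price = 24.9 − 1·0.9 = 24; supply price = 11 + 8·0.9 = 18.2.
ΔQ = 1.5444 − 0.9 = 0.6444; wedge = 24 − 18.2 = 5.8.
DWL = ½ × 0.6444 × 5.8 = €1.87 thousand.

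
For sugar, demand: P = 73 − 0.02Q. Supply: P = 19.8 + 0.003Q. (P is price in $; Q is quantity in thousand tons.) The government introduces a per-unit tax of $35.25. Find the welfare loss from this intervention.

Competitive equilibrium: 73 − 0.02Q = 19.8 + 0.003Q → Q* = 2313.0435, P* = 26.7391.
With the tax, the buyer price exceeds the seller price by 35.25: (73 − 0.02Q) − (19.8 + 0.003Q) = 35.25 → Q' = 780.4348.
ΔQ = 2313.0435 − 780.4348 = 1532.6087; the wedge equals the tax, 35.25.
Welfare loss = ½ × 1532.6087 × 35.25 = $27012.23 thousand.

$27012.23 thousand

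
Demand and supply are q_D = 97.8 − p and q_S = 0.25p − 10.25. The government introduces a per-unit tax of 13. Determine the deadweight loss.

16.90

In inverse form: demand p = 97.8 − q, supply p = 41 + 4q.
Competitive equilibrium: 97.8 − q = 41 + 4q → q* = 11.36, p* = 86.44.
With the tax, the buyer price exceeds the seller price by 13: (97.8 − q) − (41 + 4q) = 13 → q' = 8.76.
Δq = 11.36 − 8.76 = 2.6; the wedge equals the tax, 13.
DWL = ½ × 2.6 × 13 = 16.90.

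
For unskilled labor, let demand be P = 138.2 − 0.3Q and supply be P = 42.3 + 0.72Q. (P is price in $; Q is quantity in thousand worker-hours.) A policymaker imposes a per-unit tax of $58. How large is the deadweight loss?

$1649.02 thousand

Competitive equilibrium: 138.2 − 0.3Q = 42.3 + 0.72Q → Q* = 94.0196, P* = 109.9941.
With the tax, the buyer price exceeds the seller price by 58: (138.2 − 0.3Q) − (42.3 + 0.72Q) = 58 → Q' = 37.1569.
ΔQ = 94.0196 − 37.1569 = 56.8627; the wedge equals the tax, 58.
Deadweight loss = ½ × 56.8627 × 58 = $1649.02 thousand.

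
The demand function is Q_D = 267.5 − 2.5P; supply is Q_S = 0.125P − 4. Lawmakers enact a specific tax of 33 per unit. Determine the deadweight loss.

64.82

In inverse form: demand P = 107 − 0.4Q, supply P = 32 + 8Q.
Competitive equilibrium: 107 − 0.4Q = 32 + 8Q → Q* = 8.9286, P* = 103.4286.
With the tax, the buyer price exceeds the seller price by 33: (107 − 0.4Q) − (32 + 8Q) = 33 → Q' = 5.
ΔQ = 8.9286 − 5 = 3.9286; the wedge equals the tax, 33.
Welfare loss = ½ × 3.9286 × 33 = 64.82.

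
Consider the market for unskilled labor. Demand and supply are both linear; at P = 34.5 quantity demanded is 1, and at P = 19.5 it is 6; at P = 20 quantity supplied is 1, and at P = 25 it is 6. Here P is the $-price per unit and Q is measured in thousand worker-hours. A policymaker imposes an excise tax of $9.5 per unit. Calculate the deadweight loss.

$11.28 thousand

Demand slope = (19.5 − 34.5)/(6 − 1) = −3, so P = 37.5 − 3Q.
Supply slope = (25 − 20)/(6 − 1) = 1, so P = 19 + Q.
Competitive equilibrium: 37.5 − 3Q = 19 + Q → Q* = 4.625, P* = 23.625.
With the tax, the buyer price exceeds the seller price by 9.5: (37.5 − 3Q) − (19 + Q) = 9.5 → Q' = 2.25.
ΔQ = 4.625 − 2.25 = 2.375; the wedge equals the tax, 9.5.
Deadweight loss = ½ × 2.375 × 9.5 = $11.28 thousand.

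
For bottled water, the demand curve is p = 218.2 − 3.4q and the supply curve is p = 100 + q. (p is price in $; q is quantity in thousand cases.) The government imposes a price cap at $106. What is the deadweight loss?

$957.64 thousand

Competitive equilibrium: 218.2 − 3.4q = 100 + q → q* = 26.8636, p* = 126.8636.
At the ceiling p = 106, quantity supplied = (106 − 100)/1 = 6.
Willingness to pay at q' = 6: 218.2 − 3.4·6 = 197.8.
Δq = 26.8636 − 6 = 20.8636; wedge = 197.8 − 106 = 91.8.
Deadweight loss = ½ × 20.8636 × 91.8 = $957.64 thousand.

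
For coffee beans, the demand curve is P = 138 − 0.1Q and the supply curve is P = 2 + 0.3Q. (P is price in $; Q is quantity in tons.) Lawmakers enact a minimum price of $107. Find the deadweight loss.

$180

Competitive equilibrium: 138 − 0.1Q = 2 + 0.3Q → Q* = 340, P* = 104.
At the floor P = 107, quantity demanded = (138 − 107)/0.1 = 310.
Sellers' marginal cost at Q' = 310: 2 + 0.3·310 = 95.
ΔQ = 340 − 310 = 30; wedge = 107 − 95 = 12.
The triangle = ½ × 30 × 12 = $180.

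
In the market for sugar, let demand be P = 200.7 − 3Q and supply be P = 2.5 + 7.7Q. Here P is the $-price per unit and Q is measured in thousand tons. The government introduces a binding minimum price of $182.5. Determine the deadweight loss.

$830.16 thousand

Competitive equilibrium: 200.7 − 3Q = 2.5 + 7.7Q → Q* = 18.52336, P* = 145.12991.
At the floor P = 182.5, quantity demanded = (200.7 − 182.5)/3 = 6.06667.
Sellers' marginal cost at Q' = 6.06667: 2.5 + 7.7·6.06667 = 49.21336.
ΔQ = 18.52336 − 6.06667 = 12.45669; wedge = 182.5 − 49.21336 = 133.28664.
Welfare loss = ½ × 12.45669 × 133.28664 = $830.16 thousand.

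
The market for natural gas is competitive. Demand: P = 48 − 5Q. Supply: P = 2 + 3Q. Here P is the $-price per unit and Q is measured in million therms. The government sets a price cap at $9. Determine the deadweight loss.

$46.69 million

Competitive equilibrium: 48 − 5Q = 2 + 3Q → Q* = 5.75, P* = 19.25.
At the ceiling P = 9, quantity supplied = (9 − 2)/3 = 2.33333.
Willingness to pay at Q' = 2.33333: 48 − 5·2.33333 = 36.33335.
ΔQ = 5.75 − 2.33333 = 3.41667; wedge = 36.33335 − 9 = 27.33335.
DWL = ½ × 3.41667 × 27.33335 = $46.69 million.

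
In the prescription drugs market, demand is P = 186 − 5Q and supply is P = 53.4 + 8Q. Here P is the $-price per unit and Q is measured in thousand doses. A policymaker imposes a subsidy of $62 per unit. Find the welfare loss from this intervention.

Competitive equilibrium: 186 − 5Q = 53.4 + 8Q → Q* = 10.2, P* = 135.
The subsidy lowers effective supply by 62: P = 8Q − 8.6.
New quantity: 186 − 5Q = 8Q − 8.6 → Q' = 14.9692.
Overproduction ΔQ = 14.9692 − 10.2 = 4.7692; wedge = subsidy = 62.
DWL = ½ × 4.7692 × 62 = $147.85 thousand.

$147.85 thousand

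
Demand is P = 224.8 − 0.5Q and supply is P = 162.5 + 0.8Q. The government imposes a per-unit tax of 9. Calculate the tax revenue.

Competitive equilibrium: 224.8 − 0.5Q = 162.5 + 0.8Q → Q* = 47.9231, P* = 200.8385.
With the tax, the buyer price exceeds the seller price by 9: (224.8 − 0.5Q) − (162.5 + 0.8Q) = 9 → Q' = 41.
Tax revenue = 9 × 41 = 369.

369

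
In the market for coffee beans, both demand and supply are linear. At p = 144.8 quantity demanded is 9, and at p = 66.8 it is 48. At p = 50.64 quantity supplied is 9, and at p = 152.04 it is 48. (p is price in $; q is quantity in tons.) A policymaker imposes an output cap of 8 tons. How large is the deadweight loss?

Demand slope = (66.8 − 144.8)/(48 − 9) = −2, so p = 162.8 − 2q.
Supply slope = (152.04 − 50.64)/(48 − 9) = 2.6, so p = 27.24 + 2.6q.
Competitive equilibrium: 162.8 − 2q = 27.24 + 2.6q → q* = 29.4696, p* = 103.8609.
At q = 8: demand price = 162.8 − 2·8 = 146.8; supply price = 27.24 + 2.6·8 = 48.04.
Δq = 29.4696 − 8 = 21.4696; wedge = 146.8 − 48.04 = 98.76.
Deadweight loss = ½ × 21.4696 × 98.76 = $1060.17.

$1060.17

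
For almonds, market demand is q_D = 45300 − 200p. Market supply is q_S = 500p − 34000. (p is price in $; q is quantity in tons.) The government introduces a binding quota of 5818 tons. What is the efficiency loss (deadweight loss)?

In inverse form: demand p = 226.5 − 0.005q, supply p = 68 + 0.002q.
Competitive equilibrium: 226.5 − 0.005q = 68 + 0.002q → q* = 22642.8571, p* = 113.2857.
At q = 5818: demand price = 226.5 − 0.005·5818 = 197.41; supply price = 68 + 0.002·5818 = 79.636.
Δq = 22642.8571 − 5818 = 16824.8571; wedge = 197.41 − 79.636 = 117.774.
Welfare loss = ½ × 16824.8571 × 117.774 = $990765.36.

$990765.36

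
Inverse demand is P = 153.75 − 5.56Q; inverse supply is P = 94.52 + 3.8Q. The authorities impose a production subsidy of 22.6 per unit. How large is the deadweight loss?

Competitive equilibrium: 153.75 − 5.56Q = 94.52 + 3.8Q → Q* = 6.328, P* = 118.5664.
The subsidy lowers effective supply by 22.6: P = 71.92 + 3.8Q.
New quantity: 153.75 − 5.56Q = 71.92 + 3.8Q → Q' = 8.7425.
Overproduction ΔQ = 8.7425 − 6.328 = 2.4145; wedge = subsidy = 22.6.
DWL = ½ × 2.4145 × 22.6 = 27.28.

27.28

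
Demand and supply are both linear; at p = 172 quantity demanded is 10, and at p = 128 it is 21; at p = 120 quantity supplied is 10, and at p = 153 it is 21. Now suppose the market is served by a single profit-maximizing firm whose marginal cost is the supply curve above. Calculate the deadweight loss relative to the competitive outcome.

140.58

Demand slope = (128 − 172)/(21 − 10) = −4, so p = 212 − 4q.
Supply slope = (153 − 120)/(21 − 10) = 3, so p = 90 + 3q.
Competitive equilibrium: 212 − 4q = 90 + 3q → q* = 17.4286, p* = 142.2857.
Marginal revenue: MR = 212 − 8q. Set MR = MC: 212 − 8q = 90 + 3q → q_m = 11.0909.
Price p_m = 212 − 4·11.0909 = 167.6364; MC(q_m) = 90 + 3·11.0909 = 123.2727.
Competitive q* = 17.4286, so Δq = 6.3377; wedge = 167.6364 − 123.2727 = 44.3637.
Deadweight loss = ½ × 6.3377 × 44.3637 = 140.58.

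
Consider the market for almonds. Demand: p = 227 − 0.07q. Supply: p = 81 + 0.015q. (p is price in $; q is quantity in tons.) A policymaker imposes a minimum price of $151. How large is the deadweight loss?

$16971.91

Competitive equilibrium: 227 − 0.07q = 81 + 0.015q → q* = 1717.6471, p* = 106.7647.
At the floor p = 151, quantity demanded = (227 − 151)/0.07 = 1085.7143.
Sellers' marginal cost at q' = 1085.7143: 81 + 0.015·1085.7143 = 97.2857.
Δq = 1717.6471 − 1085.7143 = 631.9328; wedge = 151 − 97.2857 = 53.7143.
Welfare loss = ½ × 631.9328 × 53.7143 = $16971.91.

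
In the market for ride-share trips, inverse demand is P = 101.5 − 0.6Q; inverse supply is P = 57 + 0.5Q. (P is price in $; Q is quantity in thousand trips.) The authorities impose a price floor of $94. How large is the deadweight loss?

Competitive equilibrium: 101.5 − 0.6Q = 57 + 0.5Q → Q* = 40.4545, P* = 77.2273.
At the floor P = 94, quantity demanded = (101.5 − 94)/0.6 = 12.5.
Sellers' marginal cost at Q' = 12.5: 57 + 0.5·12.5 = 63.25.
ΔQ = 40.4545 − 12.5 = 27.9545; wedge = 94 − 63.25 = 30.75.
The triangle = ½ × 27.9545 × 30.75 = $429.80 thousand.

$429.80 thousand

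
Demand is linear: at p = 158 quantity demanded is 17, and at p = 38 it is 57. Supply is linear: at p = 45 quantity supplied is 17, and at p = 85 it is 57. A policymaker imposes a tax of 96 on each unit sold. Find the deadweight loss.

Demand slope = (38 − 158)/(57 − 17) = −3, so p = 209 − 3q.
Supply slope = (85 − 45)/(57 − 17) = 1, so p = 28 + q.
Competitive equilibrium: 209 − 3q = 28 + q → q* = 45.25, p* = 73.25.
With the tax, the buyer price exceeds the seller price by 96: (209 − 3q) − (28 + q) = 96 → q' = 21.25.
Δq = 45.25 − 21.25 = 24; the wedge equals the tax, 96.
Welfare loss = ½ × 24 × 96 = 1152.

1152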